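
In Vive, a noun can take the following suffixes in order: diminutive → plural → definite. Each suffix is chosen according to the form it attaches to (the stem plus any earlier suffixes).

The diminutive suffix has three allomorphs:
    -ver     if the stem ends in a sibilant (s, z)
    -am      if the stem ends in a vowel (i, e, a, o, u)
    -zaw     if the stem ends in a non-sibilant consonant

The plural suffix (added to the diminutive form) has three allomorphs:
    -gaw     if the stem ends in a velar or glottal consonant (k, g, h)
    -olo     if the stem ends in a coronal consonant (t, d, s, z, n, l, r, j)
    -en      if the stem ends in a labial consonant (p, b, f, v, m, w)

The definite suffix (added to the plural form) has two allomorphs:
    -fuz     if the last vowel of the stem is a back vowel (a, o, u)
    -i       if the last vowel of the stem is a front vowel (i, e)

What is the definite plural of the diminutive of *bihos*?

bihosverolofuz

*bihos* — final sound /s/ (a sibilant) → -ver → *bihosver*.
The diminutive form *bihosver* — final consonant /r/ (coronal) → -olo → *bihosverolo*.
The last vowel of the plural form *bihosverolo* is /o/, which is a back vowel, so the definite suffix is -fuz, giving *bihosverolofuz*.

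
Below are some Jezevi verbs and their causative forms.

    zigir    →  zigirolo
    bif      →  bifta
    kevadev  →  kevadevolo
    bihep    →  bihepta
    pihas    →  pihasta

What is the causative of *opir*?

opirolo

Looking at the final consonant of each stem: -ta when the stem ends in a voiceless consonant (*bif*, *bihep*, *pihas*); -olo when the stem ends in a voiced consonant (*zigir*, *kevadev*).
*opir*: final consonant = /r/, voiced → -olo → *opirolo*.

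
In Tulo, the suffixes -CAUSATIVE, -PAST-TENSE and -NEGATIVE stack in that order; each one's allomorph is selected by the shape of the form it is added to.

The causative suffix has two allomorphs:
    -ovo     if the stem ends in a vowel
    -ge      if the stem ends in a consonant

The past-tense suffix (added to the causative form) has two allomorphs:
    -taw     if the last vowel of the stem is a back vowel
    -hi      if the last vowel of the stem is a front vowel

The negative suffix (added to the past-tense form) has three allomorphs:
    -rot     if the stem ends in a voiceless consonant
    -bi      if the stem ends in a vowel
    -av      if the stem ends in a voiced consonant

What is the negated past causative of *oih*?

The final sound of *oih* is /h/, which is a consonant, so the causative suffix is -ge, giving *oihge*.
Since the last vowel of the causative form *oihge* is /e/ (a front vowel), it takes -hi, giving *oihgehi*.
Since the final sound of the past-tense form *oihgehi* is /i/ (a vowel), it takes -bi, giving *oihgehibi*.

oihgehibi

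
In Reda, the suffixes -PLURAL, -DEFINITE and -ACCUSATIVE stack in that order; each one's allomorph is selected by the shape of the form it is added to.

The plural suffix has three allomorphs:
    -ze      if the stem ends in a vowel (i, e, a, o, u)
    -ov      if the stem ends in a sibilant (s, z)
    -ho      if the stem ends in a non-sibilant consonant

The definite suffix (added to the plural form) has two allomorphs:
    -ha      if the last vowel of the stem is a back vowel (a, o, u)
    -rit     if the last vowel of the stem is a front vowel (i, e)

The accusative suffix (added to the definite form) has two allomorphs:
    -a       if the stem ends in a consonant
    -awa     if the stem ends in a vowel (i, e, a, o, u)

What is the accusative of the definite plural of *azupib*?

azupibhohaawa

The final sound of *azupib* is /b/, which is a non-sibilant consonant, so the plural suffix is -ho, giving *azupibho*.
The plural form *azupibho* — last vowel /o/ (a back vowel) → -ha → *azupibhoha*.
The definite form *azupibhoha*: final sound = /a/, a vowel → -awa → *azupibhohaawa*.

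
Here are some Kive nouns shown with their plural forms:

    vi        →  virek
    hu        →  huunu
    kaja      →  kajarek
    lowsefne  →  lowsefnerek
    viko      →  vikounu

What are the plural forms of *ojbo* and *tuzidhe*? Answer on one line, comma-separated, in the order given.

ojbounu, tuzidherek

The suffix is conditioned by the last vowel: -unu when the last vowel of the stem is a rounded vowel (*hu*, *viko*); -rek when the last vowel of the stem is an unrounded vowel (*vi*, *kaja*, *lowsefne*).
Since the last vowel of *ojbo* is /o/ (a rounded vowel), it takes -unu, giving *ojbounu*.
*tuzidhe* — last vowel /e/ (an unrounded vowel) → -rek → *tuzidherek*.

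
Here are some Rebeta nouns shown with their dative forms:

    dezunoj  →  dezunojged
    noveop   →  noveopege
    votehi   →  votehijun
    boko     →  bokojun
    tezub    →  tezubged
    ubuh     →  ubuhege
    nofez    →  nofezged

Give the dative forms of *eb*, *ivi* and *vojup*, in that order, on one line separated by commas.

The alternation tracks the final sound of the stem — -ege when the stem ends in a voiceless consonant (*noveop*, *ubuh*); -ged when the stem ends in a voiced consonant (*dezunoj*, *tezub*, *nofez*); -jun when the stem ends in a vowel (*votehi*, *boko*).
Since the final sound of *eb* is /b/ (a voiced consonant), it takes -ged, giving *ebged*.
*ivi*: final sound = /i/, a vowel → -jun → *ivijun*.
*vojup* — final sound /p/ (a voiceless consonant) → -ege → *vojupege*.

ebged, ivijun, vojupege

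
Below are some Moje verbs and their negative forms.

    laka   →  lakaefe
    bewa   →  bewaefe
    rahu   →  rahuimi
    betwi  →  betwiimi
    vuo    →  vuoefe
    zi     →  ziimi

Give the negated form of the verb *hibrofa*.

hibrofaefe

The pattern is height harmony: -imi when the last vowel of the stem is a high vowel (*rahu*, *betwi*, *zi*); -efe when the last vowel of the stem is a non-high vowel (*laka*, *bewa*, *vuo*).
*hibrofa*: last vowel = /a/, a non-high vowel → -efe → *hibrofaefe*.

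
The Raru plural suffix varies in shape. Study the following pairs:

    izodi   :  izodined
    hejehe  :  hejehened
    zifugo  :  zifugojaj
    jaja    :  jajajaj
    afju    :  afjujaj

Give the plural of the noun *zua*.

zuajaj

Looking at the last vowel of each stem: -ned when the last vowel of the stem is a front vowel (*izodi*, *hejehe*); -jaj when the last vowel of the stem is a back vowel (*zifugo*, *jaja*, *afju*).
The last vowel of *zua* is /a/, which is a back vowel, so the suffix is -jaj, giving *zuajaj*.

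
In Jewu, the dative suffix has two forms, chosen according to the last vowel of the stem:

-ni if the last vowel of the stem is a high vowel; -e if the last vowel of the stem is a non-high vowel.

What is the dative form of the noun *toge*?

The last vowel of *toge* is /e/, which is a non-high vowel, so the suffix is -e, giving *togee*.

togee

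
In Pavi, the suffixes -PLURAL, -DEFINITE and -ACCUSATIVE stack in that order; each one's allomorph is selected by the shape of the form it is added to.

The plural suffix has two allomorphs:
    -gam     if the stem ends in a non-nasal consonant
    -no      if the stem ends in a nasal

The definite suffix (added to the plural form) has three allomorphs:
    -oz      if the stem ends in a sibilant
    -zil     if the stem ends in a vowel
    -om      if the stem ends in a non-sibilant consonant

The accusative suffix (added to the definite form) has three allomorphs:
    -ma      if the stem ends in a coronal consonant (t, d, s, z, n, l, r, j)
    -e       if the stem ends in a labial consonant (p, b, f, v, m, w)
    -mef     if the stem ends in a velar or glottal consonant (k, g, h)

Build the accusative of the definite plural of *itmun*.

itmunnozilma

Since the final consonant of *itmun* is /n/ (a nasal), it takes -no, giving *itmunno*.
Since the final sound of the plural form *itmunno* is /o/ (a vowel), it takes -zil, giving *itmunnozil*.
The final consonant of the definite form *itmunnozil* is /l/, which is coronal, so the accusative suffix is -ma, giving *itmunnozilma*.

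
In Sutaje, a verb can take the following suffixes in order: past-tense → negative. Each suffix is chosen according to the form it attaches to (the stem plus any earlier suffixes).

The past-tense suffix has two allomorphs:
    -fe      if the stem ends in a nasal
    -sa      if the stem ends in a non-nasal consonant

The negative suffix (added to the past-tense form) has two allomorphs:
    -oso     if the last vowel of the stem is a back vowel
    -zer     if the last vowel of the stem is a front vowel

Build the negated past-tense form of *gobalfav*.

Since the final consonant of *gobalfav* is /v/ (non-nasal), it takes -sa, giving *gobalfavsa*.
The past-tense form *gobalfavsa* — last vowel /a/ (a back vowel) → -oso → *gobalfavsaoso*.

gobalfavsaoso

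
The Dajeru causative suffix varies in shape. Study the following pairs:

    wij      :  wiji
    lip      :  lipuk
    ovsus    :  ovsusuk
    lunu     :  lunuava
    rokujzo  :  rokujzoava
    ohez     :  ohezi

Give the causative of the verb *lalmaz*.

Looking at the final sound of each stem: -uk when the stem ends in a voiceless consonant (*lip*, *ovsus*); -i when the stem ends in a voiced consonant (*wij*, *ohez*); -ava when the stem ends in a vowel (*lunu*, *rokujzo*).
Since the final sound of *lalmaz* is /z/ (a voiced consonant), it takes -i, giving *lalmazi*.

lalmazi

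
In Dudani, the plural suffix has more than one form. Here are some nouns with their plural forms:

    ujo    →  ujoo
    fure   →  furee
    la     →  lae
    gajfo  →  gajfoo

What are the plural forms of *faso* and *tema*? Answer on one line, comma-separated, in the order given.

fasoo, temae

The pattern is rounding harmony: -o when the last vowel of the stem is a rounded vowel (*ujo*, *gajfo*); -e when the last vowel of the stem is an unrounded vowel (*fure*, *la*).
*faso* — last vowel /o/ (a rounded vowel) → -o → *fasoo*.
*tema* — last vowel /a/ (an unrounded vowel) → -e → *temae*.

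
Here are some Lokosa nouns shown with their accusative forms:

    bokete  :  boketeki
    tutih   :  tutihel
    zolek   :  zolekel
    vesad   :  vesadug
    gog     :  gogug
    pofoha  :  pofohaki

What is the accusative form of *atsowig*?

The suffix is conditioned by the final sound: -el when the stem ends in a voiceless consonant (*tutih*, *zolek*); -ug when the stem ends in a voiced consonant (*vesad*, *gog*); -ki when the stem ends in a vowel (*bokete*, *pofoha*).
The final sound of *atsowig* is /g/, which is a voiced consonant, so the suffix is -ug, giving *atsowigug*.

atsowigug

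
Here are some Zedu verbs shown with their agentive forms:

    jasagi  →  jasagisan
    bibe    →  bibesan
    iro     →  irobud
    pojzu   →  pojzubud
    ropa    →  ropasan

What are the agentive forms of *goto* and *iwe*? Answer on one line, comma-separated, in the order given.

The suffix is conditioned by the last vowel: -bud when the last vowel of the stem is a rounded vowel (*iro*, *pojzu*); -san when the last vowel of the stem is an unrounded vowel (*jasagi*, *bibe*, *ropa*).
Since the last vowel of *goto* is /o/ (a rounded vowel), it takes -bud, giving *gotobud*.
*iwe*: last vowel = /e/, an unrounded vowel → -san → *iwesan*.

gotobud, iwesan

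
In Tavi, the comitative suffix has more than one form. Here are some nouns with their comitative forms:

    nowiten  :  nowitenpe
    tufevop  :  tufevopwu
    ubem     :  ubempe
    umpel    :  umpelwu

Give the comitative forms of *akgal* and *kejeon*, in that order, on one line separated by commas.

The pattern is nasality of the final consonant: -pe when the stem ends in a nasal (*nowiten*, *ubem*); -wu when the stem ends in a non-nasal consonant (*tufevop*, *umpel*).
*akgal*: final consonant = /l/, non-nasal → -wu → *akgalwu*.
*kejeon* — final consonant /n/ (a nasal) → -pe → *kejeonpe*.

akgalwu, kejeonpe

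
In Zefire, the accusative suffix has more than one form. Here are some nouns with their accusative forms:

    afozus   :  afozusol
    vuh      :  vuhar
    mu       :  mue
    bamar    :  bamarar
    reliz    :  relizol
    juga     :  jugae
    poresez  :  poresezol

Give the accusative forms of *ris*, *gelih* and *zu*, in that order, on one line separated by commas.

The pattern is sibilance of the final sound: -ol when the stem ends in a sibilant (*afozus*, *reliz*, *poresez*); -ar when the stem ends in a non-sibilant consonant (*vuh*, *bamar*); -e when the stem ends in a vowel (*mu*, *juga*).
*ris* — final sound /s/ (a sibilant) → -ol → *risol*.
*gelih* — final sound /h/ (a non-sibilant consonant) → -ar → *gelihar*.
*zu* — final sound /u/ (a vowel) → -e → *zue*.

risol, gelihar, zue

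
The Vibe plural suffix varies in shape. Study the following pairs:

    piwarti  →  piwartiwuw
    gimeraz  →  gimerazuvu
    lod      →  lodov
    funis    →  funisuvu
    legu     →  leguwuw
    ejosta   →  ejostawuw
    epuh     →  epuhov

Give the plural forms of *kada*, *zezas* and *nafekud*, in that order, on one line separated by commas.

kadawuw, zezasuvu, nafekudov

The suffix is conditioned by the final sound: -uvu when the stem ends in a sibilant (*gimeraz*, *funis*); -ov when the stem ends in a non-sibilant consonant (*lod*, *epuh*); -wuw when the stem ends in a vowel (*piwarti*, *legu*, *ejosta*).
Since the final sound of *kada* is /a/ (a vowel), it takes -wuw, giving *kadawuw*.
Since the final sound of *zezas* is /s/ (a sibilant), it takes -uvu, giving *zezasuvu*.
*nafekud* — final sound /d/ (a non-sibilant consonant) → -ov → *nafekudov*.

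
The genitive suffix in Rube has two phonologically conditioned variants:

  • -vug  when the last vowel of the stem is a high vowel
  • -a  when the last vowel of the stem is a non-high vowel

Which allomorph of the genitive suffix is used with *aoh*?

Since the last vowel of *aoh* is /o/ (a non-high vowel), it takes -a.

-a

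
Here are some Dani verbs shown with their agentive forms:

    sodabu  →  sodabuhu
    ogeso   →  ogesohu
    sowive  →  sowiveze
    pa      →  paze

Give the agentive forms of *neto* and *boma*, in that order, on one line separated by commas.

netohu, bomaze

The suffix is conditioned by the last vowel: -hu when the last vowel of the stem is a rounded vowel (*sodabu*, *ogeso*); -ze when the last vowel of the stem is an unrounded vowel (*sowive*, *pa*).
*neto* — last vowel /o/ (a rounded vowel) → -hu → *netohu*.
*boma* — last vowel /a/ (an unrounded vowel) → -ze → *bomaze*.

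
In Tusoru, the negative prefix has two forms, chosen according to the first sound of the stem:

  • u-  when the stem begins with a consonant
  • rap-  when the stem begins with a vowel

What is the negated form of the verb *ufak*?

rapufak

*ufak*: first sound = /u/, a vowel → rap- → *rapufak*.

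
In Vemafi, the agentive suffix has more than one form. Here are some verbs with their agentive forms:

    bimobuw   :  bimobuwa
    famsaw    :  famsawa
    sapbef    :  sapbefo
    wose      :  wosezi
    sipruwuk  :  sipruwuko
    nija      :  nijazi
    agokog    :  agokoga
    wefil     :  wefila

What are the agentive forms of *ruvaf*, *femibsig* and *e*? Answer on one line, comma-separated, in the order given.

ruvafo, femibsiga, ezi

The pattern is voicing of the final sound: -o when the stem ends in a voiceless consonant (*sapbef*, *sipruwuk*); -a when the stem ends in a voiced consonant (*bimobuw*, *famsaw*, *agokog*, *wefil*); -zi when the stem ends in a vowel (*wose*, *nija*).
*ruvaf* — final sound /f/ (a voiceless consonant) → -o → *ruvafo*.
*femibsig*: final sound = /g/, a voiced consonant → -a → *femibsiga*.
*e*: final sound = /e/, a vowel → -zi → *ezi*.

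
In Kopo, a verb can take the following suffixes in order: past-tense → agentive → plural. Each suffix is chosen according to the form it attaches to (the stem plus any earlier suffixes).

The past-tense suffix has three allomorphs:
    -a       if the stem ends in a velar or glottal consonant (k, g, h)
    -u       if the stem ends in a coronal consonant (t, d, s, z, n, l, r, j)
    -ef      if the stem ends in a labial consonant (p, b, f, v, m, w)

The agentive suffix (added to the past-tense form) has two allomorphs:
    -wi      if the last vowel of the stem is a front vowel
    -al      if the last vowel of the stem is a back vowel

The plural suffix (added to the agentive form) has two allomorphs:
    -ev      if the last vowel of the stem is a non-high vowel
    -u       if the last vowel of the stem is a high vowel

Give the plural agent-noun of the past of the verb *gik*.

gikaalev

*gik* — final consonant /k/ (velar/glottal) → -a → *gika*.
The last vowel of the past-tense form *gika* is /a/, which is a back vowel, so the agentive suffix is -al, giving *gikaal*.
The last vowel of the agentive form *gikaal* is /a/, which is a non-high vowel, so the plural suffix is -ev, giving *gikaalev*.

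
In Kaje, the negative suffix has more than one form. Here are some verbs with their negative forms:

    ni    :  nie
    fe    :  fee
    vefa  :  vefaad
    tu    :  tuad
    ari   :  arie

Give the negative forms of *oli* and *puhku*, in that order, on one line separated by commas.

Looking at the last vowel of each stem: -e when the last vowel of the stem is a front vowel (*ni*, *fe*, *ari*); -ad when the last vowel of the stem is a back vowel (*vefa*, *tu*).
Since the last vowel of *oli* is /i/ (a front vowel), it takes -e, giving *olie*.
The last vowel of *puhku* is /u/, which is a back vowel, so the suffix is -ad, giving *puhkuad*.

olie, puhkuad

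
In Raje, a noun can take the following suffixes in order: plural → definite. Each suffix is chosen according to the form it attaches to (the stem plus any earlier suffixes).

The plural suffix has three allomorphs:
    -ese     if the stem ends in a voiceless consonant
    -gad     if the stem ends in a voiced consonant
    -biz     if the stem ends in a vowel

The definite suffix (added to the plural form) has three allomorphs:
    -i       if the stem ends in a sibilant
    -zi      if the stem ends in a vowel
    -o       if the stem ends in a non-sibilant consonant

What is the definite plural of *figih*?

*figih* — final sound /h/ (a voiceless consonant) → -ese → *figihese*.
The plural form *figihese*: final sound = /e/, a vowel → -zi → *figihesezi*.

figihesezi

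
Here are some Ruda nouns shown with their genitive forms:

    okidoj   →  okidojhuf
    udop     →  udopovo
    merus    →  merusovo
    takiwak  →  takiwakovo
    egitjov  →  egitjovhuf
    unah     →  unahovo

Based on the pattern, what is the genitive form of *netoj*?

The suffix is conditioned by the final consonant: -ovo when the stem ends in a voiceless consonant (*udop*, *merus*, *takiwak*, *unah*); -huf when the stem ends in a voiced consonant (*okidoj*, *egitjov*).
The final consonant of *netoj* is /j/, which is voiced, so the suffix is -huf, giving *netojhuf*.

netojhuf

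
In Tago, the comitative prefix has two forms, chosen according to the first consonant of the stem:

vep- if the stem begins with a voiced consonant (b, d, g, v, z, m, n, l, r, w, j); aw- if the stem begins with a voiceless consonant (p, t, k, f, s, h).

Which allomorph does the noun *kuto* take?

aw-

Since the first consonant of *kuto* is /k/ (voiceless), it takes aw-.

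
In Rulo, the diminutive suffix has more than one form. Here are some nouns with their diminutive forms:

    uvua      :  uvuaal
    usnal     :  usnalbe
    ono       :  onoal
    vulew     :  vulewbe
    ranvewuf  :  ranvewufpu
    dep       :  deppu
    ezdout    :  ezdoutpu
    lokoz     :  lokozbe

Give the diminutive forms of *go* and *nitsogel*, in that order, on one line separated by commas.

goal, nitsogelbe

The alternation tracks the final sound of the stem — -pu when the stem ends in a voiceless consonant (*ranvewuf*, *dep*, *ezdout*); -be when the stem ends in a voiced consonant (*usnal*, *vulew*, *lokoz*); -al when the stem ends in a vowel (*uvua*, *ono*).
The final sound of *go* is /o/, which is a vowel, so the suffix is -al, giving *goal*.
*nitsogel*: final sound = /l/, a voiced consonant → -be → *nitsogelbe*.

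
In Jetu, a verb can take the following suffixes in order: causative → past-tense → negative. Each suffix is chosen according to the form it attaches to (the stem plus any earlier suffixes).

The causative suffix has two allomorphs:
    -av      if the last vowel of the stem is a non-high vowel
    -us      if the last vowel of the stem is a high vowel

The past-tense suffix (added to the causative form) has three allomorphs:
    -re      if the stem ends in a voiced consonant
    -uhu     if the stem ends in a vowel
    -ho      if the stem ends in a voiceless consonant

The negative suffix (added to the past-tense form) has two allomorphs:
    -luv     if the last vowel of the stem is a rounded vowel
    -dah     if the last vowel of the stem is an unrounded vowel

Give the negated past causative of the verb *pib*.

pibusholuv

*pib* — last vowel /i/ (a high vowel) → -us → *pibus*.
The final sound of the causative form *pibus* is /s/, which is a voiceless consonant, so the past-tense suffix is -ho, giving *pibusho*.
The past-tense form *pibusho*: last vowel = /o/, a rounded vowel → -luv → *pibusholuv*.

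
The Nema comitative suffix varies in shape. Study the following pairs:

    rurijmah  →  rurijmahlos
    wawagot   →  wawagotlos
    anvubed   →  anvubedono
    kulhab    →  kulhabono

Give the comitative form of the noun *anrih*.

Looking at the final consonant of each stem: -los when the stem ends in a voiceless consonant (*rurijmah*, *wawagot*); -ono when the stem ends in a voiced consonant (*anvubed*, *kulhab*).
Since the final consonant of *anrih* is /h/ (voiceless), it takes -los, giving *anrihlos*.

anrihlos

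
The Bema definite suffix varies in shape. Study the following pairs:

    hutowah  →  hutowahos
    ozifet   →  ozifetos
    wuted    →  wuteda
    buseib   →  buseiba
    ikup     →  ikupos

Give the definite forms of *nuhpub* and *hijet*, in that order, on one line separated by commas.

nuhpuba, hijetos

The pattern is voicing of the final consonant: -os when the stem ends in a voiceless consonant (*hutowah*, *ozifet*, *ikup*); -a when the stem ends in a voiced consonant (*wuted*, *buseib*).
The final consonant of *nuhpub* is /b/, which is voiced, so the suffix is -a, giving *nuhpuba*.
The final consonant of *hijet* is /t/, which is voiceless, so the suffix is -os, giving *hijetos*.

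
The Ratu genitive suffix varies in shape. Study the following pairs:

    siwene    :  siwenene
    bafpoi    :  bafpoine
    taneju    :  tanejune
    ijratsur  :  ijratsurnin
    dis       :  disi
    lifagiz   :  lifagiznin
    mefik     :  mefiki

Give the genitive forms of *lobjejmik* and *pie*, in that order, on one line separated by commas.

lobjejmiki, piene

The suffix is conditioned by the final sound: -i when the stem ends in a voiceless consonant (*dis*, *mefik*); -nin when the stem ends in a voiced consonant (*ijratsur*, *lifagiz*); -ne when the stem ends in a vowel (*siwene*, *bafpoi*, *taneju*).
*lobjejmik*: final sound = /k/, a voiceless consonant → -i → *lobjejmiki*.
Since the final sound of *pie* is /e/ (a vowel), it takes -ne, giving *piene*.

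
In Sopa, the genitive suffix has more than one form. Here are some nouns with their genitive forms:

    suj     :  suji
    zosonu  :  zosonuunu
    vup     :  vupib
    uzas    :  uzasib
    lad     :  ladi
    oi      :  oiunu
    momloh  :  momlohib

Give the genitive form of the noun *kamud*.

kamudi

The suffix is conditioned by the final sound: -ib when the stem ends in a voiceless consonant (*vup*, *uzas*, *momloh*); -i when the stem ends in a voiced consonant (*suj*, *lad*); -unu when the stem ends in a vowel (*zosonu*, *oi*).
*kamud* — final sound /d/ (a voiced consonant) → -i → *kamudi*.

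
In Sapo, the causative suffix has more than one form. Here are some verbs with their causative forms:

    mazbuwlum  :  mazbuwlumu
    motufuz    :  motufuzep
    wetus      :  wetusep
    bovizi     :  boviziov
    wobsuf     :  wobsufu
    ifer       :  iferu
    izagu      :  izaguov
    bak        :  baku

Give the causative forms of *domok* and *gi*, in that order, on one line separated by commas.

domoku, giov

The suffix is conditioned by the final sound: -ep when the stem ends in a sibilant (*motufuz*, *wetus*); -u when the stem ends in a non-sibilant consonant (*mazbuwlum*, *wobsuf*, *ifer*, *bak*); -ov when the stem ends in a vowel (*bovizi*, *izagu*).
Since the final sound of *domok* is /k/ (a non-sibilant consonant), it takes -u, giving *domoku*.
The final sound of *gi* is /i/, which is a vowel, so the suffix is -ov, giving *giov*.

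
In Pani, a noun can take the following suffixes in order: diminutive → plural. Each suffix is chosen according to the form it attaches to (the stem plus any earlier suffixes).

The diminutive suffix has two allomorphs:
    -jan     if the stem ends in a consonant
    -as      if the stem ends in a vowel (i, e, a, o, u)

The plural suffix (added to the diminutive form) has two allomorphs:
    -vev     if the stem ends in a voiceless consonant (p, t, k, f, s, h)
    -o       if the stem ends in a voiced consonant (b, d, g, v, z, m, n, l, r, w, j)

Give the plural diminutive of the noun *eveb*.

Since the final sound of *eveb* is /b/ (a consonant), it takes -jan, giving *evebjan*.
The diminutive form *evebjan* — final consonant /n/ (voiced) → -o → *evebjano*.

evebjano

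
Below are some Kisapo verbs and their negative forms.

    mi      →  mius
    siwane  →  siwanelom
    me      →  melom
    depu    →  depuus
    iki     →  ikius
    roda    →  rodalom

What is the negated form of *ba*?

balom

Looking at the last vowel of each stem: -us when the last vowel of the stem is a high vowel (*mi*, *depu*, *iki*); -lom when the last vowel of the stem is a non-high vowel (*siwane*, *me*, *roda*).
The last vowel of *ba* is /a/, which is a non-high vowel, so the suffix is -lom, giving *balom*.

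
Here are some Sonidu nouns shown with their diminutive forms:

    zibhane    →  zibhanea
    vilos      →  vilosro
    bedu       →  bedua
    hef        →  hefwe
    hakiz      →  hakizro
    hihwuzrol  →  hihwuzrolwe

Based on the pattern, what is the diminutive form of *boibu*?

The suffix is conditioned by the final sound: -ro when the stem ends in a sibilant (*vilos*, *hakiz*); -we when the stem ends in a non-sibilant consonant (*hef*, *hihwuzrol*); -a when the stem ends in a vowel (*zibhane*, *bedu*).
*boibu*: final sound = /u/, a vowel → -a → *boibua*.

boibua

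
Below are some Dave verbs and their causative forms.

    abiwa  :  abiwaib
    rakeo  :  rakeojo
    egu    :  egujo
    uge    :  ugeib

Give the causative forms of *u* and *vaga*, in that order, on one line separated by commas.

The pattern is rounding harmony: -jo when the last vowel of the stem is a rounded vowel (*rakeo*, *egu*); -ib when the last vowel of the stem is an unrounded vowel (*abiwa*, *uge*).
*u*: last vowel = /u/, a rounded vowel → -jo → *ujo*.
*vaga*: last vowel = /a/, an unrounded vowel → -ib → *vagaib*.

ujo, vagaib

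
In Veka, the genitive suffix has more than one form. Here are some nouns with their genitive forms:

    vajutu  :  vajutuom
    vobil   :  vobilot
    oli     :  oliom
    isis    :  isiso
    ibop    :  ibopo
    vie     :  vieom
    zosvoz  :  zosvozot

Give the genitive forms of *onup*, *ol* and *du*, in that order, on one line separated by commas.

The alternation tracks the final sound of the stem — -o when the stem ends in a voiceless consonant (*isis*, *ibop*); -ot when the stem ends in a voiced consonant (*vobil*, *zosvoz*); -om when the stem ends in a vowel (*vajutu*, *oli*, *vie*).
The final sound of *onup* is /p/, which is a voiceless consonant, so the suffix is -o, giving *onupo*.
The final sound of *ol* is /l/, which is a voiced consonant, so the suffix is -ot, giving *olot*.
*du* — final sound /u/ (a vowel) → -om → *duom*.

onupo, olot, duom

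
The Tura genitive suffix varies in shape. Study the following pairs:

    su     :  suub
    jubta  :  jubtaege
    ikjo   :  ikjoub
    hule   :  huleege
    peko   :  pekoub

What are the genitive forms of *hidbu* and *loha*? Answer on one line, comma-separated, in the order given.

The suffix is conditioned by the last vowel: -ub when the last vowel of the stem is a rounded vowel (*su*, *ikjo*, *peko*); -ege when the last vowel of the stem is an unrounded vowel (*jubta*, *hule*).
*hidbu*: last vowel = /u/, a rounded vowel → -ub → *hidbuub*.
The last vowel of *loha* is /a/, which is an unrounded vowel, so the suffix is -ege, giving *lohaege*.

hidbuub, lohaege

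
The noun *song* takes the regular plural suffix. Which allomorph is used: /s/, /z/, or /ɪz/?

/z/

The stem *song* ends in a voiced non-sibilant sound.
The plural suffix surfaces as /ɪz/ after sibilants, /s/ after other voiceless consonants, and /z/ after other voiced sounds.
So the plural -s on *song* is pronounced /z/.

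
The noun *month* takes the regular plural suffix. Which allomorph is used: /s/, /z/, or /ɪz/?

/s/

The stem *month* ends in a voiceless non-sibilant consonant.
The plural suffix surfaces as /ɪz/ after sibilants, /s/ after other voiceless consonants, and /z/ after other voiced sounds.
So the plural -s on *month* is pronounced /s/.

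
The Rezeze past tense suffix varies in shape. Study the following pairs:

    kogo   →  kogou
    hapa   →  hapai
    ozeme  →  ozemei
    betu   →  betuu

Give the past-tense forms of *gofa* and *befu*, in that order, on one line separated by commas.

Looking at the last vowel of each stem: -u when the last vowel of the stem is a rounded vowel (*kogo*, *betu*); -i when the last vowel of the stem is an unrounded vowel (*hapa*, *ozeme*).
*gofa* — last vowel /a/ (an unrounded vowel) → -i → *gofai*.
*befu* — last vowel /u/ (a rounded vowel) → -u → *befuu*.

gofai, befuu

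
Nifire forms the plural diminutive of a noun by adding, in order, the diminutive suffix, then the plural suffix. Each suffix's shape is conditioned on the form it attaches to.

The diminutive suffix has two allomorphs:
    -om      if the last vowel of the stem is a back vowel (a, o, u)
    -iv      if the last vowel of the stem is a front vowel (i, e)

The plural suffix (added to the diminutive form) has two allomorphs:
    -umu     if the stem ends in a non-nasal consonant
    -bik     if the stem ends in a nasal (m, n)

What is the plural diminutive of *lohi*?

lohiivumu

*lohi*: last vowel = /i/, a front vowel → -iv → *lohiiv*.
Since the final consonant of the diminutive form *lohiiv* is /v/ (non-nasal), it takes -umu, giving *lohiivumu*.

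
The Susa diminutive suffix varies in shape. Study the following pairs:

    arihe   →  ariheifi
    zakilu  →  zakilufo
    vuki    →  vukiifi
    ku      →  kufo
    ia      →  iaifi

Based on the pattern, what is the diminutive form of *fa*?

Looking at the last vowel of each stem: -fo when the last vowel of the stem is a rounded vowel (*zakilu*, *ku*); -ifi when the last vowel of the stem is an unrounded vowel (*arihe*, *vuki*, *ia*).
*fa*: last vowel = /a/, an unrounded vowel → -ifi → *faifi*.

faifi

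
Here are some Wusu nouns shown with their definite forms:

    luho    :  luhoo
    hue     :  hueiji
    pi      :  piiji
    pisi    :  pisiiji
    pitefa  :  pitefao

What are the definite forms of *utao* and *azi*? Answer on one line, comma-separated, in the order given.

The pattern is front/back vowel harmony: -iji when the last vowel of the stem is a front vowel (*hue*, *pi*, *pisi*); -o when the last vowel of the stem is a back vowel (*luho*, *pitefa*).
The last vowel of *utao* is /o/, which is a back vowel, so the suffix is -o, giving *utaoo*.
The last vowel of *azi* is /i/, which is a front vowel, so the suffix is -iji, giving *aziiji*.

utaoo, aziiji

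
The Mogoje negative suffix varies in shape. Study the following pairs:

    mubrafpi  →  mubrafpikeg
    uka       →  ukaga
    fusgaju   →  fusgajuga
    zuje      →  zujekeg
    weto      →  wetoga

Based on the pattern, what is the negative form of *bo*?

Looking at the last vowel of each stem: -keg when the last vowel of the stem is a front vowel (*mubrafpi*, *zuje*); -ga when the last vowel of the stem is a back vowel (*uka*, *fusgaju*, *weto*).
The last vowel of *bo* is /o/, which is a back vowel, so the suffix is -ga, giving *boga*.

boga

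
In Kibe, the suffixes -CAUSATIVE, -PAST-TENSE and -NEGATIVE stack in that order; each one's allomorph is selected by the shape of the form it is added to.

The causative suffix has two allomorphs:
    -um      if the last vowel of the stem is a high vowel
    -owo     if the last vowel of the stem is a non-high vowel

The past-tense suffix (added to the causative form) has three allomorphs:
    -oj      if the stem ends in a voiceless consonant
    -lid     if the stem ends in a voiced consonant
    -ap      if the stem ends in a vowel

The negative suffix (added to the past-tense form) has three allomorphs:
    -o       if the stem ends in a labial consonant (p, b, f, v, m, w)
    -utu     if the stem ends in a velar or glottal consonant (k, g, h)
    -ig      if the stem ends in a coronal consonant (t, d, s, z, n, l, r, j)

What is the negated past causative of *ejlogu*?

The last vowel of *ejlogu* is /u/, which is a high vowel, so the causative suffix is -um, giving *ejloguum*.
The causative form *ejloguum*: final sound = /m/, a voiced consonant → -lid → *ejloguumlid*.
The past-tense form *ejloguumlid* — final consonant /d/ (coronal) → -ig → *ejloguumlidig*.

ejloguumlidig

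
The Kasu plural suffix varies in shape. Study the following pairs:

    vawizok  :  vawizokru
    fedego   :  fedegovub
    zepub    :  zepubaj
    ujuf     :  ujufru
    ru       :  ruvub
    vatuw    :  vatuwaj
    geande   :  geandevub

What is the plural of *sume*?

sumevub

The suffix is conditioned by the final sound: -ru when the stem ends in a voiceless consonant (*vawizok*, *ujuf*); -aj when the stem ends in a voiced consonant (*zepub*, *vatuw*); -vub when the stem ends in a vowel (*fedego*, *ru*, *geande*).
Since the final sound of *sume* is /e/ (a vowel), it takes -vub, giving *sumevub*.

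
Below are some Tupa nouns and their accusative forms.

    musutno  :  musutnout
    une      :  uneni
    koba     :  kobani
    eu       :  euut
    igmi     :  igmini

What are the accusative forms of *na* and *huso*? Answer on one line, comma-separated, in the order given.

The alternation tracks the last vowel of the stem — -ut when the last vowel of the stem is a rounded vowel (*musutno*, *eu*); -ni when the last vowel of the stem is an unrounded vowel (*une*, *koba*, *igmi*).
*na*: last vowel = /a/, an unrounded vowel → -ni → *nani*.
Since the last vowel of *huso* is /o/ (a rounded vowel), it takes -ut, giving *husout*.

nani, husout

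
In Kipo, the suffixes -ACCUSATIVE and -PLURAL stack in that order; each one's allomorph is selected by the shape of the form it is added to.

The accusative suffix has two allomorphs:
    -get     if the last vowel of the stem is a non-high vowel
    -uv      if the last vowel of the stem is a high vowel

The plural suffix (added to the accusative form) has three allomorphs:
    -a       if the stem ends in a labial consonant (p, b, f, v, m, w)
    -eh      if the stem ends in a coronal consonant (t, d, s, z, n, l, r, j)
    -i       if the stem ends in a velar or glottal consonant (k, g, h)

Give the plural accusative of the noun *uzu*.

*uzu* — last vowel /u/ (a high vowel) → -uv → *uzuuv*.
The accusative form *uzuuv*: final consonant = /v/, labial → -a → *uzuuva*.

uzuuva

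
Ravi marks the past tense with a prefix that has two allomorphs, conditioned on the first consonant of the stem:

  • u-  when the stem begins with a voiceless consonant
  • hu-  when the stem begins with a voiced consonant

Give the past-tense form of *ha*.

uha

The first consonant of *ha* is /h/, which is voiceless, so the prefix is u-, giving *uha*.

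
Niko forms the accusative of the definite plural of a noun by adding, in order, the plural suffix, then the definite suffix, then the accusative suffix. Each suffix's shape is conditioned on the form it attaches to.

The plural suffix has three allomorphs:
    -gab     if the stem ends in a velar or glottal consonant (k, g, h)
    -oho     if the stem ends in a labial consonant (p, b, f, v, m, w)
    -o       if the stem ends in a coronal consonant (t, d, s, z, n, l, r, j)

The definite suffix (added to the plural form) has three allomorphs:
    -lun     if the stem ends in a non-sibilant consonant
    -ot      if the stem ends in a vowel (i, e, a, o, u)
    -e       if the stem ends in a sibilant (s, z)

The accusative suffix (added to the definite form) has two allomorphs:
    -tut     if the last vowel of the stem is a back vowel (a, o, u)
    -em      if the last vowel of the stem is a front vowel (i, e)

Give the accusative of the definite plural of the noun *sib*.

sibohoottut

Since the final consonant of *sib* is /b/ (labial), it takes -oho, giving *siboho*.
The final sound of the plural form *siboho* is /o/, which is a vowel, so the definite suffix is -ot, giving *sibohoot*.
The definite form *sibohoot*: last vowel = /o/, a back vowel → -tut → *sibohoottut*.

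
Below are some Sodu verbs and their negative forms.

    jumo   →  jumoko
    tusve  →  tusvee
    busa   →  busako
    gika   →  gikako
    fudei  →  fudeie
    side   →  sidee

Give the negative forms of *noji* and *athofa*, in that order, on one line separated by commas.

The pattern is front/back vowel harmony: -e when the last vowel of the stem is a front vowel (*tusve*, *fudei*, *side*); -ko when the last vowel of the stem is a back vowel (*jumo*, *busa*, *gika*).
*noji*: last vowel = /i/, a front vowel → -e → *nojie*.
*athofa* — last vowel /a/ (a back vowel) → -ko → *athofako*.

nojie, athofako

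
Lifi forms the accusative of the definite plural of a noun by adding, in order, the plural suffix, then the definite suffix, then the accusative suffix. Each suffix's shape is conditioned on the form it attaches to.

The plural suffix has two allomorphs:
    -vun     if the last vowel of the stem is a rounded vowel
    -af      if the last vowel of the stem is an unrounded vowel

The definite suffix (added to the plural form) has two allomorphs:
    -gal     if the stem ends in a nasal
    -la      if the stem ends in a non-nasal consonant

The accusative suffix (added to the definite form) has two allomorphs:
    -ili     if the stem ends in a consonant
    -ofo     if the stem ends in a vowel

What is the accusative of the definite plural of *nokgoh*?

nokgohvungalili

*nokgoh*: last vowel = /o/, a rounded vowel → -vun → *nokgohvun*.
The plural form *nokgohvun*: final consonant = /n/, a nasal → -gal → *nokgohvungal*.
Since the final sound of the definite form *nokgohvungal* is /l/ (a consonant), it takes -ili, giving *nokgohvungalili*.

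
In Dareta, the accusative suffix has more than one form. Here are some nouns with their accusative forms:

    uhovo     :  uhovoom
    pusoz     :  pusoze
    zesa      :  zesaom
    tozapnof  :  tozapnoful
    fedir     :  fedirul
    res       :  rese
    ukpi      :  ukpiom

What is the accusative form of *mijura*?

mijuraom

Looking at the final sound of each stem: -e when the stem ends in a sibilant (*pusoz*, *res*); -ul when the stem ends in a non-sibilant consonant (*tozapnof*, *fedir*); -om when the stem ends in a vowel (*uhovo*, *zesa*, *ukpi*).
Since the final sound of *mijura* is /a/ (a vowel), it takes -om, giving *mijuraom*.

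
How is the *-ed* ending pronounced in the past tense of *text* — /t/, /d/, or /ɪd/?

/ɪd/

The stem *text* ends in /t/ or /d/.
The -ed suffix is realized as /ɪd/ after /t, d/; as /t/ after other voiceless consonants; and as /d/ after other voiced sounds.
So -ed on *text* is pronounced /ɪd/.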